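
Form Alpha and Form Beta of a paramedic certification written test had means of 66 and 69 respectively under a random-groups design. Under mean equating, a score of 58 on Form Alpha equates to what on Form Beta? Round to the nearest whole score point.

Mean equating: y = x + (M_Y − M_X) = 58 + (69 − 66) = 61

61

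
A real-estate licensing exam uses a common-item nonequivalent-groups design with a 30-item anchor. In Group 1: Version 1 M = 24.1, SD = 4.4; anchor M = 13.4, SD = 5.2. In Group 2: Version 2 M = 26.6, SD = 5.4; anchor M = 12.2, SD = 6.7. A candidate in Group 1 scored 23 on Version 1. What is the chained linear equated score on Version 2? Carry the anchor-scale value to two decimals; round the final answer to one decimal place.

Version 1 → anchor (Group 1): v = (5.2/4.4)(23 − 24.1) + 13.4 = 12.10
anchor → Version 2 (Group 2): y = (5.4/6.7)(12.10 − 12.2) + 26.6 = 26.5

26.5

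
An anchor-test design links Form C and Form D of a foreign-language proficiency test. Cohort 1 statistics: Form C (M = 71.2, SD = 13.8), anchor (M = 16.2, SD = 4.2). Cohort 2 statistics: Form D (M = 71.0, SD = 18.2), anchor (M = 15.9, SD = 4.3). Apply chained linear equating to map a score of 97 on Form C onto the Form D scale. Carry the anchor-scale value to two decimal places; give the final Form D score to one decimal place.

Form C → anchor (Cohort 1): v = (4.2/13.8)(97 − 71.2) + 16.2 = 24.05
anchor → Form D (Cohort 2): y = (18.2/4.3)(24.05 − 15.9) + 71.0 = 105.5

105.5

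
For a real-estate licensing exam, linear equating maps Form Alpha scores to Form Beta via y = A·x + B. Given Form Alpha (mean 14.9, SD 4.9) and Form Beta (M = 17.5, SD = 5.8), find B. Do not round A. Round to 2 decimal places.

-0.14

A = SD_Y / SD_X = 5.8 / 4.9 = 1.183673
B = M_Y − A·M_X = 17.5 − 1.183673 × 14.9 = -0.14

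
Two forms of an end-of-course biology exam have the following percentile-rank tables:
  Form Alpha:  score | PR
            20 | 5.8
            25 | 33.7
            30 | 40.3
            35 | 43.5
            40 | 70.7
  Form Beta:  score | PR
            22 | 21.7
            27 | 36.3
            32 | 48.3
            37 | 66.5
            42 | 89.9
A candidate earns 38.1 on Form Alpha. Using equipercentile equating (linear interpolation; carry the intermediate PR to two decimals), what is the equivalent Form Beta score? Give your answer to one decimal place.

PR of 38.1 on Form Alpha: 43.5 + (38.1 − 35)/(40 − 35) × (70.7 − 43.5) = 60.36
On Form Beta, PR 60.36 falls between score 32 (PR 48.3) and 37 (PR 66.5).
Interpolate: 32 + (60.36 − 48.3)/(66.5 − 48.3) × (37 − 32) = 35.3

35.3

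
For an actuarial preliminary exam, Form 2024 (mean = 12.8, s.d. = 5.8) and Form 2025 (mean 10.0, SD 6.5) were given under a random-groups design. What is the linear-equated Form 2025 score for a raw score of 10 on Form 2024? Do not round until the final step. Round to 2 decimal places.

6.86

Linear equating: y = (SD_Y/SD_X)(x − M_X) + M_Y
y = (6.5/5.8)(10 − 12.8) + 10.0
y = 1.120690 × -2.8 + 10.0 = -3.1379 + 10.0 = 6.86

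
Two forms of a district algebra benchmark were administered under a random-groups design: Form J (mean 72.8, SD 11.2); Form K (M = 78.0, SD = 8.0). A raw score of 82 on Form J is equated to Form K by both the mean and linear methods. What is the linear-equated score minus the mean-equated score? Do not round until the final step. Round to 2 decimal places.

Mean-equated: 82 + (78.0 − 72.8) = 87.20
Linear-equated: (8.0/11.2)(82 − 72.8) + 78.0 = 84.571
Difference = 84.571 − 87.20 = -2.63

-2.63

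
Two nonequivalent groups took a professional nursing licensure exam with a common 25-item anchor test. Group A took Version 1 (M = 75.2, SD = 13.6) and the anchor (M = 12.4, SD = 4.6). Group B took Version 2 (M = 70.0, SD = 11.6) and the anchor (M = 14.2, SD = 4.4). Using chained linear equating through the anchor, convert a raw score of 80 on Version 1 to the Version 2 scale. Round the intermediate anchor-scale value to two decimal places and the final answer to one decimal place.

69.5

Version 1 → anchor (Group A): v = (4.6/13.6)(80 − 75.2) + 12.4 = 14.02
anchor → Version 2 (Group B): y = (11.6/4.4)(14.02 − 14.2) + 70.0 = 69.5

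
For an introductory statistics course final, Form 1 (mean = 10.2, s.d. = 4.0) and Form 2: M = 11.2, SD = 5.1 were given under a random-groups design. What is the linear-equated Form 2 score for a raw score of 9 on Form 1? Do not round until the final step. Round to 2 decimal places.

Linear equating: y = (SD_Y/SD_X)(x − M_X) + M_Y
y = (5.1/4.0)(9 − 10.2) + 11.2
y = 1.275000 × -1.2 + 11.2 = -1.5300 + 11.2 = 9.67

9.67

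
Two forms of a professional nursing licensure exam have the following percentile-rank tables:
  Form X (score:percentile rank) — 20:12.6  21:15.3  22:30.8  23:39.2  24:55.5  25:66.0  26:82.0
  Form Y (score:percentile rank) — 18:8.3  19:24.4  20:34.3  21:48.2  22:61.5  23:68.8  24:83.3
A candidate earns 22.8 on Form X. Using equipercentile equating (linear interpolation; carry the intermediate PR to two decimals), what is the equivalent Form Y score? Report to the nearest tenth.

20.2

PR of 22.8 on Form X: 30.8 + (22.8 − 22)/(23 − 22) × (39.2 − 30.8) = 37.52
On Form Y, PR 37.52 falls between score 20 (PR 34.3) and 21 (PR 48.2).
Interpolate: 20 + (37.52 − 34.3)/(48.2 − 34.3) × (21 − 20) = 20.2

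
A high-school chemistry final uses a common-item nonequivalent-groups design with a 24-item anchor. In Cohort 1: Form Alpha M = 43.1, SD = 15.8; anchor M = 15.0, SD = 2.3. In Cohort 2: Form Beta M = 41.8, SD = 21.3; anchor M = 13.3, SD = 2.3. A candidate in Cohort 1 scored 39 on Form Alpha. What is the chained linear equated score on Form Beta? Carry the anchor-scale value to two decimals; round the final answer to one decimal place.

Form Alpha → anchor (Cohort 1): v = (2.3/15.8)(39 − 43.1) + 15.0 = 14.40
anchor → Form Beta (Cohort 2): y = (21.3/2.3)(14.40 − 13.3) + 41.8 = 52.0

52.0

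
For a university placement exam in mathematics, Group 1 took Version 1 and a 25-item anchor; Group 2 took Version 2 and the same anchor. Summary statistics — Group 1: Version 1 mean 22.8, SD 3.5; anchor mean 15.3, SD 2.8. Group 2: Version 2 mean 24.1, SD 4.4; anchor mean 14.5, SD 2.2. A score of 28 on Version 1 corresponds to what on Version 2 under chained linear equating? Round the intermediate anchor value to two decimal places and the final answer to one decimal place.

Version 1 → anchor (Group 1): v = (2.8/3.5)(28 − 22.8) + 15.3 = 19.46
anchor → Version 2 (Group 2): y = (4.4/2.2)(19.46 − 14.5) + 24.1 = 34.0

34.0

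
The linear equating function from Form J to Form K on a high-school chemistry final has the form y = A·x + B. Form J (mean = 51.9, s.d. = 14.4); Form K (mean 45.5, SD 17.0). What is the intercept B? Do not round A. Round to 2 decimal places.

A = SD_Y / SD_X = 17.0 / 14.4 = 1.180556
B = M_Y − A·M_X = 45.5 − 1.180556 × 51.9 = -15.77

-15.77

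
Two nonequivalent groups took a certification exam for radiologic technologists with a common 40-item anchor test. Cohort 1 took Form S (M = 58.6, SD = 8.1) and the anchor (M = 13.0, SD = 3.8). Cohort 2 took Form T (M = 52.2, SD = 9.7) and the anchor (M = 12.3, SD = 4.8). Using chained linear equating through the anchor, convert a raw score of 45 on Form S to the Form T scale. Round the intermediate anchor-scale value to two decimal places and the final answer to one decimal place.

Form S → anchor (Cohort 1): v = (3.8/8.1)(45 − 58.6) + 13.0 = 6.62
anchor → Form T (Cohort 2): y = (9.7/4.8)(6.62 − 12.3) + 52.2 = 40.7

40.7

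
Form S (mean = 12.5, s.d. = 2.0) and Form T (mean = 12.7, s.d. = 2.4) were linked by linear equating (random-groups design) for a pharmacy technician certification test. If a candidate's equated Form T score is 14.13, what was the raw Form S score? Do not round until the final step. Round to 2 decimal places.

13.69

Invert y = (SD_Y/SD_X)(x − M_X) + M_Y:
x = (SD_X/SD_Y)(y − M_Y) + M_X = (2.0/2.4)(14.13 − 12.7) + 12.5
x = 0.833333 × 1.430 + 12.5 = 13.69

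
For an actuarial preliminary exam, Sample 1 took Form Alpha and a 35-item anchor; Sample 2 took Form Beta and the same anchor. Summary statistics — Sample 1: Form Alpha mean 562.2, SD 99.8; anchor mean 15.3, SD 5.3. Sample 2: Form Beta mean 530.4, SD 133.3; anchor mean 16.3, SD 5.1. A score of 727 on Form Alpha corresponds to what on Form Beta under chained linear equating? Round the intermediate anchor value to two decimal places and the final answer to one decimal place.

Form Alpha → anchor (Sample 1): v = (5.3/99.8)(727 − 562.2) + 15.3 = 24.05
anchor → Form Beta (Sample 2): y = (133.3/5.1)(24.05 − 16.3) + 530.4 = 733.0

733.0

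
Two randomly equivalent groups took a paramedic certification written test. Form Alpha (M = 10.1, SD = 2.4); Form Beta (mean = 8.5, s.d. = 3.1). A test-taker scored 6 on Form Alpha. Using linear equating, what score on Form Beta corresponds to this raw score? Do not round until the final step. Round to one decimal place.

3.2

Linear equating: y = (SD_Y/SD_X)(x − M_X) + M_Y
y = (3.1/2.4)(6 − 10.1) + 8.5
y = 1.291667 × -4.1 + 8.5 = -5.2958 + 8.5 = 3.2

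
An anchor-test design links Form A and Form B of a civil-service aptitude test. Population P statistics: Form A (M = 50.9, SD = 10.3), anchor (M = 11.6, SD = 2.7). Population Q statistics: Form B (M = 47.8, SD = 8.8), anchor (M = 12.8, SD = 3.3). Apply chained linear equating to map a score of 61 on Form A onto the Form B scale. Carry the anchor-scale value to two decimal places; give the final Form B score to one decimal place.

51.7

Form A → anchor (Population P): v = (2.7/10.3)(61 − 50.9) + 11.6 = 14.25
anchor → Form B (Population Q): y = (8.8/3.3)(14.25 − 12.8) + 47.8 = 51.7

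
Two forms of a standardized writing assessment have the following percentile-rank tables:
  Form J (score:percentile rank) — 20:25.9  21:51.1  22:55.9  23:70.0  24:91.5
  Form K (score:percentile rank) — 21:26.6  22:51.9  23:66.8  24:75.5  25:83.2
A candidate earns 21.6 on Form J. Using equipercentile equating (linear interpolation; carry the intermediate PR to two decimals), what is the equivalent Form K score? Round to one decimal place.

PR of 21.6 on Form J: 51.1 + (21.6 − 21)/(22 − 21) × (55.9 − 51.1) = 53.98
On Form K, PR 53.98 falls between score 22 (PR 51.9) and 23 (PR 66.8).
Interpolate: 22 + (53.98 − 51.9)/(66.8 − 51.9) × (23 − 22) = 22.1

22.1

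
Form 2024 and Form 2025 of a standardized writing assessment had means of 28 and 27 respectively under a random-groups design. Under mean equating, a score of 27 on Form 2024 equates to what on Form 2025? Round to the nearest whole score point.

Mean equating: y = x + (M_Y − M_X) = 27 + (27 − 28) = 26

26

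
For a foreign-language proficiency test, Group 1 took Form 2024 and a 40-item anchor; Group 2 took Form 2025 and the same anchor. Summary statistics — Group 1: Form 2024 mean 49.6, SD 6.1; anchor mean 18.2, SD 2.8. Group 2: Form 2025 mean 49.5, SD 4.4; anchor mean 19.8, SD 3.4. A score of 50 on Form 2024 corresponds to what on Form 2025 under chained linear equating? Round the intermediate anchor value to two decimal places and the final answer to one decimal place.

47.7

Form 2024 → anchor (Group 1): v = (2.8/6.1)(50 − 49.6) + 18.2 = 18.38
anchor → Form 2025 (Group 2): y = (4.4/3.4)(18.38 − 19.8) + 49.5 = 47.7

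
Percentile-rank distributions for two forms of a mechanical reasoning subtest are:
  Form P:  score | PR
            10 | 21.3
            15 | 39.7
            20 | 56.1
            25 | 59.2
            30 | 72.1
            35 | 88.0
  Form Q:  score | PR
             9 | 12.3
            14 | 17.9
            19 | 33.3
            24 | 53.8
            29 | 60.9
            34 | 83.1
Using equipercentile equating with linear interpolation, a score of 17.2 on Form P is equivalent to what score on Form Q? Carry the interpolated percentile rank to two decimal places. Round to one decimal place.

22.3

PR of 17.2 on Form P: 39.7 + (17.2 − 15)/(20 − 15) × (56.1 − 39.7) = 46.92
On Form Q, PR 46.92 falls between score 19 (PR 33.3) and 24 (PR 53.8).
Interpolate: 19 + (46.92 − 33.3)/(53.8 − 33.3) × (24 − 19) = 22.3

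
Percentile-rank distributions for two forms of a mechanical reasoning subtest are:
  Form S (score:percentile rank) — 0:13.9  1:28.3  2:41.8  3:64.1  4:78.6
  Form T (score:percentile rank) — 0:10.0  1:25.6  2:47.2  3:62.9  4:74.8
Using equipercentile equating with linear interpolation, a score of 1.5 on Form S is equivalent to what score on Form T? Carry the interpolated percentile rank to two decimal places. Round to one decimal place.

PR of 1.5 on Form S: 28.3 + (1.5 − 1)/(2 − 1) × (41.8 − 28.3) = 35.05
On Form T, PR 35.05 falls between score 1 (PR 25.6) and 2 (PR 47.2).
Interpolate: 1 + (35.05 − 25.6)/(47.2 − 25.6) × (2 − 1) = 1.4

1.4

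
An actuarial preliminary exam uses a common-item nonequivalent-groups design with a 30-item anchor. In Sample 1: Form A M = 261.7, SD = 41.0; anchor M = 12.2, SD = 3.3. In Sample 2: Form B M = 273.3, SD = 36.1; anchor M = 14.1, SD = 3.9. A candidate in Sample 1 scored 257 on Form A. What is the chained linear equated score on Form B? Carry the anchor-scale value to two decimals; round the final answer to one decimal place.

Form A → anchor (Sample 1): v = (3.3/41.0)(257 − 261.7) + 12.2 = 11.82
anchor → Form B (Sample 2): y = (36.1/3.9)(11.82 − 14.1) + 273.3 = 252.2

252.2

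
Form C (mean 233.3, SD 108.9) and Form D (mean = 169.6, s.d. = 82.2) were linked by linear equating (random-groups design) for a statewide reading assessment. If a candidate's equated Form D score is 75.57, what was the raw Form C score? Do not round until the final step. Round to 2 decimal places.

Invert y = (SD_Y/SD_X)(x − M_X) + M_Y:
x = (SD_X/SD_Y)(y − M_Y) + M_X = (108.9/82.2)(75.57 − 169.6) + 233.3
x = 1.324818 × -94.030 + 233.3 = 108.73

108.73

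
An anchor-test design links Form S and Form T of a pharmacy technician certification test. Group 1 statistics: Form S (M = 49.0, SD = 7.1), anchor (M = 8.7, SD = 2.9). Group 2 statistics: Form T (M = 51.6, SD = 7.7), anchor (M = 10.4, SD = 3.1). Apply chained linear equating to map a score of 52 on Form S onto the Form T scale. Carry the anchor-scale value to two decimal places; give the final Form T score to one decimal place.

Form S → anchor (Group 1): v = (2.9/7.1)(52 − 49.0) + 8.7 = 9.93
anchor → Form T (Group 2): y = (7.7/3.1)(9.93 − 10.4) + 51.6 = 50.4

50.4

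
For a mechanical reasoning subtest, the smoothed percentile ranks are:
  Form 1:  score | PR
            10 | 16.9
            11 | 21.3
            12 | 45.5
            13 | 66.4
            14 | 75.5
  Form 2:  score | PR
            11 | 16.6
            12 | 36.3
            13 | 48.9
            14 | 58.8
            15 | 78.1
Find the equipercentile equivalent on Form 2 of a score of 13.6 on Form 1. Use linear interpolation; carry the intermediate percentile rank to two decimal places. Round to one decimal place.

PR of 13.6 on Form 1: 66.4 + (13.6 − 13)/(14 − 13) × (75.5 − 66.4) = 71.86
On Form 2, PR 71.86 falls between score 14 (PR 58.8) and 15 (PR 78.1).
Interpolate: 14 + (71.86 − 58.8)/(78.1 − 58.8) × (15 − 14) = 14.7

14.7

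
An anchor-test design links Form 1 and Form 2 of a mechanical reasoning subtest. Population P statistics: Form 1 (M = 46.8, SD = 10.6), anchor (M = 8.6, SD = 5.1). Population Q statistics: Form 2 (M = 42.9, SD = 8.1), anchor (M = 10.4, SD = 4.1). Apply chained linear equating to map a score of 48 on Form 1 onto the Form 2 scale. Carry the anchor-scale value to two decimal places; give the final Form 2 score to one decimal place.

Form 1 → anchor (Population P): v = (5.1/10.6)(48 − 46.8) + 8.6 = 9.18
anchor → Form 2 (Population Q): y = (8.1/4.1)(9.18 − 10.4) + 42.9 = 40.5

40.5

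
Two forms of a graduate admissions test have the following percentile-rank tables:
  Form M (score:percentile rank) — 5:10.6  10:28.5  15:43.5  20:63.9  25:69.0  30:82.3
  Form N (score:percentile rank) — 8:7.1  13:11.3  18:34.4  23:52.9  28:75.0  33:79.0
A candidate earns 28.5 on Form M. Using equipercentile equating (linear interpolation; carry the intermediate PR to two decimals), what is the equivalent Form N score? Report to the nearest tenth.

PR of 28.5 on Form M: 69.0 + (28.5 − 25)/(30 − 25) × (82.3 − 69.0) = 78.31
On Form N, PR 78.31 falls between score 28 (PR 75.0) and 33 (PR 79.0).
Interpolate: 28 + (78.31 − 75.0)/(79.0 − 75.0) × (33 − 28) = 32.1

32.1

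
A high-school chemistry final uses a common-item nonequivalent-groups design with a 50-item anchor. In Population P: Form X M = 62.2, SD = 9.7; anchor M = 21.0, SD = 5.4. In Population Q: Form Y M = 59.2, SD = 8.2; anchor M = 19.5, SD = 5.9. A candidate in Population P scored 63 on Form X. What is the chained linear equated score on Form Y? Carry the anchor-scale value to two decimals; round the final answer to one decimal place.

Form X → anchor (Population P): v = (5.4/9.7)(63 − 62.2) + 21.0 = 21.45
anchor → Form Y (Population Q): y = (8.2/5.9)(21.45 − 19.5) + 59.2 = 61.9

61.9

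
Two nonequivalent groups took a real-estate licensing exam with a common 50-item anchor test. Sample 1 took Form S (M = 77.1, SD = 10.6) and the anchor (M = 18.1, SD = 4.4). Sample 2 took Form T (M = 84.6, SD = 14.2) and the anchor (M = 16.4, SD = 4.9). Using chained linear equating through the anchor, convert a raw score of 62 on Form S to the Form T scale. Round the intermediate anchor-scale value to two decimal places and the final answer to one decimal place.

71.4

Form S → anchor (Sample 1): v = (4.4/10.6)(62 − 77.1) + 18.1 = 11.83
anchor → Form T (Sample 2): y = (14.2/4.9)(11.83 − 16.4) + 84.6 = 71.4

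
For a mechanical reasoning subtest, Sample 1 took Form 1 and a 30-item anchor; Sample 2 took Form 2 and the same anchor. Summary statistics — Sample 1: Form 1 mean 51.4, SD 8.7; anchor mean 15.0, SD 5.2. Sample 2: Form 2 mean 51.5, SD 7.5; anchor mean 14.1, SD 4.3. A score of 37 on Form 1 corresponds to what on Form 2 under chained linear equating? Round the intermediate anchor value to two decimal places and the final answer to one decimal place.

38.1

Form 1 → anchor (Sample 1): v = (5.2/8.7)(37 − 51.4) + 15.0 = 6.39
anchor → Form 2 (Sample 2): y = (7.5/4.3)(6.39 − 14.1) + 51.5 = 38.1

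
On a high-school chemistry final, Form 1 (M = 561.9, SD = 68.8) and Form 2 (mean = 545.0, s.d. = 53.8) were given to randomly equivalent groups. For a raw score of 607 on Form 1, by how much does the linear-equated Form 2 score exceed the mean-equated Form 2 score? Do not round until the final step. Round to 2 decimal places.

Mean-equated: 607 + (545.0 − 561.9) = 590.10
Linear-equated: (53.8/68.8)(607 − 561.9) + 545.0 = 580.267
Difference = 580.267 − 590.10 = -9.83

-9.83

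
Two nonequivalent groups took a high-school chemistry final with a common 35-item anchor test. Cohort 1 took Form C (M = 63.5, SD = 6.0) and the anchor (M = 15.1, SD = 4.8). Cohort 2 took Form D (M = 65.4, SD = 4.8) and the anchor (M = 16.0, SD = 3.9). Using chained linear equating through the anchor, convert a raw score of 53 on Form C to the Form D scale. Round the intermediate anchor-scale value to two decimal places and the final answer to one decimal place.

Form C → anchor (Cohort 1): v = (4.8/6.0)(53 − 63.5) + 15.1 = 6.70
anchor → Form D (Cohort 2): y = (4.8/3.9)(6.70 − 16.0) + 65.4 = 54.0

54.0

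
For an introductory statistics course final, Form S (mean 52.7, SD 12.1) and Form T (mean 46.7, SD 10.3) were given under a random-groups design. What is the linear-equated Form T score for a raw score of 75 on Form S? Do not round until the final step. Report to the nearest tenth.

65.7

Linear equating: y = (SD_Y/SD_X)(x − M_X) + M_Y
y = (10.3/12.1)(75 − 52.7) + 46.7
y = 0.851240 × 22.3 + 46.7 = 18.9826 + 46.7 = 65.7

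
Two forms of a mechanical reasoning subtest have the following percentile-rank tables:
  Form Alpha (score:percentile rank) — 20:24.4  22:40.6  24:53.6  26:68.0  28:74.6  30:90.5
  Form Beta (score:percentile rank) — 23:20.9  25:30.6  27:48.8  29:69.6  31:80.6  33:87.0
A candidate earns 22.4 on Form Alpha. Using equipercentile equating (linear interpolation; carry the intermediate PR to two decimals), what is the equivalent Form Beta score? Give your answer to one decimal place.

26.4

PR of 22.4 on Form Alpha: 40.6 + (22.4 − 22)/(24 − 22) × (53.6 − 40.6) = 43.20
On Form Beta, PR 43.20 falls between score 25 (PR 30.6) and 27 (PR 48.8).
Interpolate: 25 + (43.20 − 30.6)/(48.8 − 30.6) × (27 − 25) = 26.4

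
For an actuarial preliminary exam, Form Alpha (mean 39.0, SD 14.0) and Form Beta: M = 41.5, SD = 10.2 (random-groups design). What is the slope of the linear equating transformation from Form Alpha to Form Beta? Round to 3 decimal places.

A = SD_Y / SD_X = 10.2 / 14.0 = 0.729

0.729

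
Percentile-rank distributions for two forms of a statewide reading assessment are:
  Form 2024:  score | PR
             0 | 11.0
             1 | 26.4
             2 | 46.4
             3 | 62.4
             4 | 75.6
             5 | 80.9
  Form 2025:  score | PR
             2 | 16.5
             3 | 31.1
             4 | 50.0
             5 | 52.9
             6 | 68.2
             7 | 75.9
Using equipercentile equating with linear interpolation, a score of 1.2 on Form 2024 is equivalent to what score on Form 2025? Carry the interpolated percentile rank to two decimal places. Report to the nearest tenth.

PR of 1.2 on Form 2024: 26.4 + (1.2 − 1)/(2 − 1) × (46.4 − 26.4) = 30.40
On Form 2025, PR 30.40 falls between score 2 (PR 16.5) and 3 (PR 31.1).
Interpolate: 2 + (30.40 − 16.5)/(31.1 − 16.5) × (3 − 2) = 3.0

3.0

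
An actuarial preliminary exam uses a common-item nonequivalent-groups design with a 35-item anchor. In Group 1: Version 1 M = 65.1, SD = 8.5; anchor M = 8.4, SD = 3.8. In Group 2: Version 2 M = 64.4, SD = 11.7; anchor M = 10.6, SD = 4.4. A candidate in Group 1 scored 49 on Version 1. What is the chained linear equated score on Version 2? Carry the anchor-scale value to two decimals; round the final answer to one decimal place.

Version 1 → anchor (Group 1): v = (3.8/8.5)(49 − 65.1) + 8.4 = 1.20
anchor → Version 2 (Group 2): y = (11.7/4.4)(1.20 − 10.6) + 64.4 = 39.4

39.4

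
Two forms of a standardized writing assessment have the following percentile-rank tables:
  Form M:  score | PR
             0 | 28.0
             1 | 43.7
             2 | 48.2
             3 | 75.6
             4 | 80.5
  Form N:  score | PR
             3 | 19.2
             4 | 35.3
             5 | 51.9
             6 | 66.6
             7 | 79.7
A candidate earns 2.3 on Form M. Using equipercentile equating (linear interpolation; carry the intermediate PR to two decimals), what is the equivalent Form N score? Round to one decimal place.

PR of 2.3 on Form M: 48.2 + (2.3 − 2)/(3 − 2) × (75.6 − 48.2) = 56.42
On Form N, PR 56.42 falls between score 5 (PR 51.9) and 6 (PR 66.6).
Interpolate: 5 + (56.42 − 51.9)/(66.6 − 51.9) × (6 − 5) = 5.3

5.3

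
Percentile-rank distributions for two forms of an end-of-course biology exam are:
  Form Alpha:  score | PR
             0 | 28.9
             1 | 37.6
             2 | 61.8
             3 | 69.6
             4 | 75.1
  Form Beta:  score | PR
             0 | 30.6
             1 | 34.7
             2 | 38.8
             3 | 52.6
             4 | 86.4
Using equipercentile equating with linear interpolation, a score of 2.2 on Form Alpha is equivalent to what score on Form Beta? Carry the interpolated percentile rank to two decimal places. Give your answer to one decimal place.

3.3

PR of 2.2 on Form Alpha: 61.8 + (2.2 − 2)/(3 − 2) × (69.6 − 61.8) = 63.36
On Form Beta, PR 63.36 falls between score 3 (PR 52.6) and 4 (PR 86.4).
Interpolate: 3 + (63.36 − 52.6)/(86.4 − 52.6) × (4 − 3) = 3.3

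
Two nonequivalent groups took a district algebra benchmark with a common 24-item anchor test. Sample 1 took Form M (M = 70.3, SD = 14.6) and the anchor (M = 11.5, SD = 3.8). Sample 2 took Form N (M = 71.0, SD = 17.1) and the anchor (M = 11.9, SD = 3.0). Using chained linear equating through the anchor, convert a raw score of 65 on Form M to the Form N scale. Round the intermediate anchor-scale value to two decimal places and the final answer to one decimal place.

60.9

Form M → anchor (Sample 1): v = (3.8/14.6)(65 − 70.3) + 11.5 = 10.12
anchor → Form N (Sample 2): y = (17.1/3.0)(10.12 − 11.9) + 71.0 = 60.9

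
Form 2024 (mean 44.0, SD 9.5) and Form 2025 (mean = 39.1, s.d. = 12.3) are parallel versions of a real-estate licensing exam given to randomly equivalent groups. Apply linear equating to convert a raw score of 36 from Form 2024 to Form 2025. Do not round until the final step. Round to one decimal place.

28.7

Linear equating: y = (SD_Y/SD_X)(x − M_X) + M_Y
y = (12.3/9.5)(36 − 44.0) + 39.1
y = 1.294737 × -8.0 + 39.1 = -10.3579 + 39.1 = 28.7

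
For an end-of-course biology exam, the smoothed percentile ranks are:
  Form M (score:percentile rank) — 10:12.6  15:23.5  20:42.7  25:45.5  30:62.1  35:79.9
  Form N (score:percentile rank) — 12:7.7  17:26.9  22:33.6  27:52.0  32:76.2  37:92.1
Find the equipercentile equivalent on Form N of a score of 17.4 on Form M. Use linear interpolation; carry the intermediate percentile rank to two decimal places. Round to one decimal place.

21.3

PR of 17.4 on Form M: 23.5 + (17.4 − 15)/(20 − 15) × (42.7 − 23.5) = 32.72
On Form N, PR 32.72 falls between score 17 (PR 26.9) and 22 (PR 33.6).
Interpolate: 17 + (32.72 − 26.9)/(33.6 − 26.9) × (22 − 17) = 21.3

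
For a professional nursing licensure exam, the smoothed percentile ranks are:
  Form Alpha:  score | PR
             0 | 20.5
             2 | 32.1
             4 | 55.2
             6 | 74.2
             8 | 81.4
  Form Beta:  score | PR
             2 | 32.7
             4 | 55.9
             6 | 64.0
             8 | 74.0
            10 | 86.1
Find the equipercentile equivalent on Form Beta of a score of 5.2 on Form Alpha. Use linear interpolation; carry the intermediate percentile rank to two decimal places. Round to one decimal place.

6.5

PR of 5.2 on Form Alpha: 55.2 + (5.2 − 4)/(6 − 4) × (74.2 − 55.2) = 66.60
On Form Beta, PR 66.60 falls between score 6 (PR 64.0) and 8 (PR 74.0).
Interpolate: 6 + (66.60 − 64.0)/(74.0 − 64.0) × (8 − 6) = 6.5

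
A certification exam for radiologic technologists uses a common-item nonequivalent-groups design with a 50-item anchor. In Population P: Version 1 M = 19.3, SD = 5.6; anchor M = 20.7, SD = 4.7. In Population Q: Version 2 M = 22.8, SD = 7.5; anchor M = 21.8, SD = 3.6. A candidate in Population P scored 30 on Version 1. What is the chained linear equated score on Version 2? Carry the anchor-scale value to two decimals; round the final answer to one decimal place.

Version 1 → anchor (Population P): v = (4.7/5.6)(30 − 19.3) + 20.7 = 29.68
anchor → Version 2 (Population Q): y = (7.5/3.6)(29.68 − 21.8) + 22.8 = 39.2

39.2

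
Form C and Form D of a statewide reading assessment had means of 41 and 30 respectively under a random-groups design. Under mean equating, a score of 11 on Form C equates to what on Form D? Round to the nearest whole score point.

Mean equating: y = x + (M_Y − M_X) = 11 + (30 − 41) = 0

0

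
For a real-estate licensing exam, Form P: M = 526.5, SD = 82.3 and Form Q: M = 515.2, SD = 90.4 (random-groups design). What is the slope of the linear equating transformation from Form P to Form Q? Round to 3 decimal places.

1.098

A = SD_Y / SD_X = 90.4 / 82.3 = 1.098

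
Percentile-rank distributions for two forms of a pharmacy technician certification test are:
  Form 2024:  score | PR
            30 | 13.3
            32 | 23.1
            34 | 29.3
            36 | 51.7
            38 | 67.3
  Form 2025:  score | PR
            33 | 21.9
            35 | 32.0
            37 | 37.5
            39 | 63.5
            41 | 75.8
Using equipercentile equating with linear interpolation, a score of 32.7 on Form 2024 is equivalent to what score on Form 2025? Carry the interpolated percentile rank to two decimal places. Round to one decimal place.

33.7

PR of 32.7 on Form 2024: 23.1 + (32.7 − 32)/(34 − 32) × (29.3 − 23.1) = 25.27
On Form 2025, PR 25.27 falls between score 33 (PR 21.9) and 35 (PR 32.0).
Interpolate: 33 + (25.27 − 21.9)/(32.0 − 21.9) × (35 − 33) = 33.7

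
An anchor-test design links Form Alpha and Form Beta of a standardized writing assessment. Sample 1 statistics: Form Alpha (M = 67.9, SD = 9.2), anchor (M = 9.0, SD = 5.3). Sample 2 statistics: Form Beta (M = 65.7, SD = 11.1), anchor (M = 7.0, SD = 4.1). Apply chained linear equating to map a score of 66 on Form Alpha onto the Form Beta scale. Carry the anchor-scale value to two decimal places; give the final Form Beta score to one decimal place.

68.2

Form Alpha → anchor (Sample 1): v = (5.3/9.2)(66 − 67.9) + 9.0 = 7.91
anchor → Form Beta (Sample 2): y = (11.1/4.1)(7.91 − 7.0) + 65.7 = 68.2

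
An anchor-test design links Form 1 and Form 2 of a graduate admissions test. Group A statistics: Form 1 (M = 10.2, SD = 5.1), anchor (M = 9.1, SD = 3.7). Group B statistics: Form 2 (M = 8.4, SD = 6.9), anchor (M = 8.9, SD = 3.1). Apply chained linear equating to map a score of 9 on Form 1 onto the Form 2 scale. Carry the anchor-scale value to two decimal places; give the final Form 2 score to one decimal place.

6.9

Form 1 → anchor (Group A): v = (3.7/5.1)(9 − 10.2) + 9.1 = 8.23
anchor → Form 2 (Group B): y = (6.9/3.1)(8.23 − 8.9) + 8.4 = 6.9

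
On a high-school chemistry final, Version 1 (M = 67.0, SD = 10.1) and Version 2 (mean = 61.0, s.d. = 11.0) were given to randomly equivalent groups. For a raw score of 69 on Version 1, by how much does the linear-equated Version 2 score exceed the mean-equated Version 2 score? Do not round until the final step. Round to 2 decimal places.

Mean-equated: 69 + (61.0 − 67.0) = 63.00
Linear-equated: (11.0/10.1)(69 − 67.0) + 61.0 = 63.178
Difference = 63.178 − 63.00 = 0.18

0.18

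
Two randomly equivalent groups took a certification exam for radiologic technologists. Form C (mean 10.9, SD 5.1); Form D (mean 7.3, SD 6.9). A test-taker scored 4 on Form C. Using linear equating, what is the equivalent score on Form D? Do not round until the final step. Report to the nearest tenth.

Linear equating: y = (SD_Y/SD_X)(x − M_X) + M_Y
y = (6.9/5.1)(4 − 10.9) + 7.3
y = 1.352941 × -6.9 + 7.3 = -9.3353 + 7.3 = -2.0

-2.0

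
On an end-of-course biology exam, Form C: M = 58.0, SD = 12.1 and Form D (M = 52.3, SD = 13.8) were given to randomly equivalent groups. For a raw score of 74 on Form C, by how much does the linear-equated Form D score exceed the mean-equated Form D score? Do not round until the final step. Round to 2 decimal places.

2.25

Mean-equated: 74 + (52.3 − 58.0) = 68.30
Linear-equated: (13.8/12.1)(74 − 58.0) + 52.3 = 70.548
Difference = 70.548 − 68.30 = 2.25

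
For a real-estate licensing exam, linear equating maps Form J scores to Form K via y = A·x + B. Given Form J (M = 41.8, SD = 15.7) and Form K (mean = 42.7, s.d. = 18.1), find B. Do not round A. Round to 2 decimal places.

A = SD_Y / SD_X = 18.1 / 15.7 = 1.152866
B = M_Y − A·M_X = 42.7 − 1.152866 × 41.8 = -5.49

-5.49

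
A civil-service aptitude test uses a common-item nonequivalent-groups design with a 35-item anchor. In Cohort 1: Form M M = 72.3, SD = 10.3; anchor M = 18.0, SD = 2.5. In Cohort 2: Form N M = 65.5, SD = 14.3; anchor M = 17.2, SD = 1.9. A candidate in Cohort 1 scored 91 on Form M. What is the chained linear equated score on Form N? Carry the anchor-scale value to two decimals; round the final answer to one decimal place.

Form M → anchor (Cohort 1): v = (2.5/10.3)(91 − 72.3) + 18.0 = 22.54
anchor → Form N (Cohort 2): y = (14.3/1.9)(22.54 − 17.2) + 65.5 = 105.7

105.7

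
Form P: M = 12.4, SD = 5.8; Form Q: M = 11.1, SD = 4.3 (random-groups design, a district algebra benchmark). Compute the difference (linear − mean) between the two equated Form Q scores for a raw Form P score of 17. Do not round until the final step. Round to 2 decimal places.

-1.19

Mean-equated: 17 + (11.1 − 12.4) = 15.70
Linear-equated: (4.3/5.8)(17 − 12.4) + 11.1 = 14.510
Difference = 14.510 − 15.70 = -1.19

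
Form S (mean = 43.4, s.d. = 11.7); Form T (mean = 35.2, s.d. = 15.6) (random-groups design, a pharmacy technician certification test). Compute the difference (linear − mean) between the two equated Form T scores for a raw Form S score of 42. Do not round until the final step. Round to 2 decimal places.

Mean-equated: 42 + (35.2 − 43.4) = 33.80
Linear-equated: (15.6/11.7)(42 − 43.4) + 35.2 = 33.333
Difference = 33.333 − 33.80 = -0.47

-0.47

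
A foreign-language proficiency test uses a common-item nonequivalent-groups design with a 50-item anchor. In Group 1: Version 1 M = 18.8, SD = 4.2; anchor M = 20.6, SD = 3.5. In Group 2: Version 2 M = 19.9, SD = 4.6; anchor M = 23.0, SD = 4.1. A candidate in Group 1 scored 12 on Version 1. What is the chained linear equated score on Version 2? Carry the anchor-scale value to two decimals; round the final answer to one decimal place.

10.8

Version 1 → anchor (Group 1): v = (3.5/4.2)(12 − 18.8) + 20.6 = 14.93
anchor → Version 2 (Group 2): y = (4.6/4.1)(14.93 − 23.0) + 19.9 = 10.8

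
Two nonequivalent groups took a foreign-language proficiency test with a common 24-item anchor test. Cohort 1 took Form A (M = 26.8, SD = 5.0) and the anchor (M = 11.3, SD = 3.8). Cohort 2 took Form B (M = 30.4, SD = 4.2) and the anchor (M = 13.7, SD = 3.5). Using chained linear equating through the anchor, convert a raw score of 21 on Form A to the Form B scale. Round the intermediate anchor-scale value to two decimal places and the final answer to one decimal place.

22.2

Form A → anchor (Cohort 1): v = (3.8/5.0)(21 − 26.8) + 11.3 = 6.89
anchor → Form B (Cohort 2): y = (4.2/3.5)(6.89 − 13.7) + 30.4 = 22.2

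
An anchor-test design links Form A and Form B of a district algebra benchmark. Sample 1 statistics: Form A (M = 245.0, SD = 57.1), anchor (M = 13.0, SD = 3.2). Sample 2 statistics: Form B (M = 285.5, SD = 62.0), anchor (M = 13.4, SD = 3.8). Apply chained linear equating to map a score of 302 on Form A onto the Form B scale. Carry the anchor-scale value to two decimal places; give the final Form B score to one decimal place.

Form A → anchor (Sample 1): v = (3.2/57.1)(302 − 245.0) + 13.0 = 16.19
anchor → Form B (Sample 2): y = (62.0/3.8)(16.19 − 13.4) + 285.5 = 331.0

331.0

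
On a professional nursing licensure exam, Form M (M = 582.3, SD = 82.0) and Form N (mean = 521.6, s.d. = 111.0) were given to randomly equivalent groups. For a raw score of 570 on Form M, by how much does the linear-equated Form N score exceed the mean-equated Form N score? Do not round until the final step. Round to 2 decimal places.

-4.35

Mean-equated: 570 + (521.6 − 582.3) = 509.30
Linear-equated: (111.0/82.0)(570 − 582.3) + 521.6 = 504.950
Difference = 504.950 − 509.30 = -4.35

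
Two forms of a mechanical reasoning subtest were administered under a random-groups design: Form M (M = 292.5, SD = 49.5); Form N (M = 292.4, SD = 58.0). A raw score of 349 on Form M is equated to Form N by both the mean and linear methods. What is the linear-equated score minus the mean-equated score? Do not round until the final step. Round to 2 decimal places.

Mean-equated: 349 + (292.4 − 292.5) = 348.90
Linear-equated: (58.0/49.5)(349 − 292.5) + 292.4 = 358.602
Difference = 358.602 − 348.90 = 9.70

9.70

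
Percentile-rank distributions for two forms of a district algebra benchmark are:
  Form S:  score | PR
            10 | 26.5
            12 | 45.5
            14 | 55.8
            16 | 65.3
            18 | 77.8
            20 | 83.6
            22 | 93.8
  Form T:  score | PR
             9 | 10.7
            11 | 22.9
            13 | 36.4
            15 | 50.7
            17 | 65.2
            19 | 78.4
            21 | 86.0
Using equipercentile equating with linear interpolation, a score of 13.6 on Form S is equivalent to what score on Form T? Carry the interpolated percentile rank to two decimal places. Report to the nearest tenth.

PR of 13.6 on Form S: 45.5 + (13.6 − 12)/(14 − 12) × (55.8 − 45.5) = 53.74
On Form T, PR 53.74 falls between score 15 (PR 50.7) and 17 (PR 65.2).
Interpolate: 15 + (53.74 − 50.7)/(65.2 − 50.7) × (17 − 15) = 15.4

15.4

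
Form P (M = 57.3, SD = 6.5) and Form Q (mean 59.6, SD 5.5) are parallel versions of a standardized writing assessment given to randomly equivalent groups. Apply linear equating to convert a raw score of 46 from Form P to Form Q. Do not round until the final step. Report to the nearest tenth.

50.0

Linear equating: y = (SD_Y/SD_X)(x − M_X) + M_Y
y = (5.5/6.5)(46 − 57.3) + 59.6
y = 0.846154 × -11.3 + 59.6 = -9.5615 + 59.6 = 50.0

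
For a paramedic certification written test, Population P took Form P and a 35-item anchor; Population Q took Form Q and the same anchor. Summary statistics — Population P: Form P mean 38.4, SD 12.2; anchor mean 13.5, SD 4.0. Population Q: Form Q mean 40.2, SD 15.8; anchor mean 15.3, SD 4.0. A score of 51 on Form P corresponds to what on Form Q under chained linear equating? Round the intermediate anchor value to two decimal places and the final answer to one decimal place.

Form P → anchor (Population P): v = (4.0/12.2)(51 − 38.4) + 13.5 = 17.63
anchor → Form Q (Population Q): y = (15.8/4.0)(17.63 − 15.3) + 40.2 = 49.4

49.4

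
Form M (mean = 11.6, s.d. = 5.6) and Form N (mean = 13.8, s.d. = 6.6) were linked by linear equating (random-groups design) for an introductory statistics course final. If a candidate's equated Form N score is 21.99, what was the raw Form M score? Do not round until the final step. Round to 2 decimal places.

18.55

Invert y = (SD_Y/SD_X)(x − M_X) + M_Y:
x = (SD_X/SD_Y)(y − M_Y) + M_X = (5.6/6.6)(21.99 − 13.8) + 11.6
x = 0.848485 × 8.190 + 11.6 = 18.55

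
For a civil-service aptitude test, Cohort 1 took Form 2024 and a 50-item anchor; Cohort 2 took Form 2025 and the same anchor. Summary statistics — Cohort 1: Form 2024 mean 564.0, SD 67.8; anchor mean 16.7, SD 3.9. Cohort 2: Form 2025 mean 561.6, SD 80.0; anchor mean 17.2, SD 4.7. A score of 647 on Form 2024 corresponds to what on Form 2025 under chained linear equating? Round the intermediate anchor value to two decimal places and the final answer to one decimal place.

Form 2024 → anchor (Cohort 1): v = (3.9/67.8)(647 − 564.0) + 16.7 = 21.47
anchor → Form 2025 (Cohort 2): y = (80.0/4.7)(21.47 − 17.2) + 561.6 = 634.3

634.3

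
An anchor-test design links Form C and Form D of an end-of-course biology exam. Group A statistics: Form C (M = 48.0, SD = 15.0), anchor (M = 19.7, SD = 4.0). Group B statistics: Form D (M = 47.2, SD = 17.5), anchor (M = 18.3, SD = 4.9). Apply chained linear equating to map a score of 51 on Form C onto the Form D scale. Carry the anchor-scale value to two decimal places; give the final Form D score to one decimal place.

55.1

Form C → anchor (Group A): v = (4.0/15.0)(51 − 48.0) + 19.7 = 20.50
anchor → Form D (Group B): y = (17.5/4.9)(20.50 − 18.3) + 47.2 = 55.1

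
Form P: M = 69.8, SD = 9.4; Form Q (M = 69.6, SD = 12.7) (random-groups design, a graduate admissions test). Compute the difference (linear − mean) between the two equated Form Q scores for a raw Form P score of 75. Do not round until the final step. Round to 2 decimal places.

1.83

Mean-equated: 75 + (69.6 − 69.8) = 74.80
Linear-equated: (12.7/9.4)(75 − 69.8) + 69.6 = 76.626
Difference = 76.626 − 74.80 = 1.83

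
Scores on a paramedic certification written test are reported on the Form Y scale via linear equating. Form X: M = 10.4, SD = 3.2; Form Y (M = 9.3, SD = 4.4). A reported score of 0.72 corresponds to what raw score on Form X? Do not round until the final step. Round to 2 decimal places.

4.16

Invert y = (SD_Y/SD_X)(x − M_X) + M_Y:
x = (SD_X/SD_Y)(y − M_Y) + M_X = (3.2/4.4)(0.72 − 9.3) + 10.4
x = 0.727273 × -8.580 + 10.4 = 4.16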